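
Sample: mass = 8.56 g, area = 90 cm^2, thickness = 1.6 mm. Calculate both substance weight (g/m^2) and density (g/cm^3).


SW = 8.56 / 90 x 10000 = 951.1 g/m^2
Volume = 90 x 1.6 / 10 = 14.40 cm^3
Density = 8.56 / 14.40 = 0.594 g/cm^3


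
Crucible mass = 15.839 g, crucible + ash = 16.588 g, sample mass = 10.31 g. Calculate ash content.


Ash mass = 0.749 g
Ash content = 7.26%

Ash mass = 16.588 - 15.839 = 0.749 g
Ash% = 0.749 / 10.31 x 100 = 7.26%


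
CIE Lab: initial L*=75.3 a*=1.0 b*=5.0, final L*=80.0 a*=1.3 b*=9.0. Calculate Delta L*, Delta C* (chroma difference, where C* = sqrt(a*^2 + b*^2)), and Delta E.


Delta L* = 4.7
Delta C* = 3.99
Delta E = 6.18

Delta L* = 80.0 - 75.3 = 4.7
C1* = sqrt((1.0)^2 + (5.0)^2) = 5.099
C2* = sqrt((1.3)^2 + (9.0)^2) = 9.093
Delta C* = 9.093 - 5.099 = 3.99
Delta E = sqrt((4.7)^2 + (0.3)^2 + (4.0)^2) = 6.18


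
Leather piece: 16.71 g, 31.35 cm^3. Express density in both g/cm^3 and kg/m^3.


Density = 16.71 / 31.35 = 0.533 g/cm^3
Convert: 0.533 x 1000 = 533 kg/m^3


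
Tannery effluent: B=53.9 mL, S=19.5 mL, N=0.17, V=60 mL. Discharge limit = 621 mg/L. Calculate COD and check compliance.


COD = (53.9 - 19.5) x 0.17 x 8000 / 60 = 779.7 mg/L
Limit: 621 mg/L
Compliant: No


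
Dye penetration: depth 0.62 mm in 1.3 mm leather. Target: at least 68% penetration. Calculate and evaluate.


Penetration = 0.62 / 1.3 x 100 = 47.7%
Target: 68%
Meets target: No


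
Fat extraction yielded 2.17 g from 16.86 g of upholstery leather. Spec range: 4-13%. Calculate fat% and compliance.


Fat% = 2.17 / 16.86 x 100 = 12.9%
Spec range: 4-13%
Compliant: Yes


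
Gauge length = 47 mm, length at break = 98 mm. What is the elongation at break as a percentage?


Extension = 98 - 47 = 51 mm
Elongation = 51 / 47 x 100 = 108.5%


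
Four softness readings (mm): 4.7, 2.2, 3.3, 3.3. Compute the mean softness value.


Sum = 4.7 + 2.2 + 3.3 + 3.3
Mean = 13.5 / 4 = 3.38 mm


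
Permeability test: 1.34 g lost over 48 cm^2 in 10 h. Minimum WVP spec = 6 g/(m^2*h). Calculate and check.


WVP = 1.34 / (48 x 10) x 10000 = 27.92 g/(m^2*h)
Minimum: 6 g/(m^2*h)
Meets spec: Yes


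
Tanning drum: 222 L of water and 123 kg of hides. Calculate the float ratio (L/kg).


Float ratio = water / hide weight
Ratio = 222 / 123 = 1.8


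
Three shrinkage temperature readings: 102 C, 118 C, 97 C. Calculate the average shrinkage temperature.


Average = (102 + 118 + 97) / 3
Average = 317 / 3 = 105.7 C


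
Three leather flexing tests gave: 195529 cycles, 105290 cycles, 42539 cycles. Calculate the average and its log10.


Average = (195529 + 105290 + 42539) / 3 = 114453 cycles
log10(114453) = 5.06


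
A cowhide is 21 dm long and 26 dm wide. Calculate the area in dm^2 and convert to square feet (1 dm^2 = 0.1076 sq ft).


Area = 21 x 26 = 546 dm^2
Conversion: 546 x 0.1076 = 58.75 sq ft


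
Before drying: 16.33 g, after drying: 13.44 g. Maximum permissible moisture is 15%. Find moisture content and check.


MC = (16.33 - 13.44) / 16.33 x 100 = 17.7%
Maximum: 15%
Acceptable: No


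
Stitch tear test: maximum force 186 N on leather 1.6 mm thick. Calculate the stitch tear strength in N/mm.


Stitch tear strength = force / thickness
STS = 186 / 1.6 = 116.3 N/mm


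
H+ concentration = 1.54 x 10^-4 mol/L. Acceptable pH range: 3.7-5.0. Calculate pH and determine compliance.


pH = -log10(1.54 x 10^-4) = 3.81
Range: 3.7 to 5.0
Compliant: Yes


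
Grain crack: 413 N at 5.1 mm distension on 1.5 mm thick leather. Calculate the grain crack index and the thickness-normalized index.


Crack index = 413 / 5.1 = 81.0 N/mm
Normalized = 81.0 / 1.5 = 54.0 N/mm per mm


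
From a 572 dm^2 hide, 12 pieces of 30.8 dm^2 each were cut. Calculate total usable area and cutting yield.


Usable area = 369.6 dm^2
Yield = 64.6%

Total usable = 12 x 30.8 = 369.6 dm^2
Yield = 369.6 / 572 x 100 = 64.6%


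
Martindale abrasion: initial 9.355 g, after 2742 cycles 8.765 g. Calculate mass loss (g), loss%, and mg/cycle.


Loss = 9.355 - 8.765 = 0.590 g
Loss% = 0.590 / 9.355 x 100 = 6.31%
Rate = 0.590 / 2742 x 1000 = 0.215 mg/cycle


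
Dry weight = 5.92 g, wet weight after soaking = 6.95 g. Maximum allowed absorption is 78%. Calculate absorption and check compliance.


WA = (6.95 - 5.92) / 5.92 x 100 = 17.4%
Maximum allowed: 78%
Compliant: Yes


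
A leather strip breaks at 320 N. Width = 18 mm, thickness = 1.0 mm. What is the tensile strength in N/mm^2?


Cross-sectional area = 18 x 1.0 = 18.0 mm^2
Tensile strength = 320 / 18.0 = 17.78 N/mm^2


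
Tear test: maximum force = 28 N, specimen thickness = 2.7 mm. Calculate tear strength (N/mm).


Tear strength = force / thickness
Tear = 28 / 2.7 = 10.4 N/mm


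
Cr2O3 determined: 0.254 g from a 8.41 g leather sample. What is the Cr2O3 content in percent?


3.02%

Cr2O3% = 0.254 / 8.41 x 100
Cr2O3% = 3.02%


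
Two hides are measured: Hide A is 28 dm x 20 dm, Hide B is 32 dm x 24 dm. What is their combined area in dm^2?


1328 dm^2


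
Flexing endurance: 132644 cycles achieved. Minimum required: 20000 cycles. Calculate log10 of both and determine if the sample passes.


Achieved: log10 = 5.12
Required: log10 = 4.30
Passes: Yes

log10(132644) = 5.12
log10(20000) = 4.30
Passes: Yes


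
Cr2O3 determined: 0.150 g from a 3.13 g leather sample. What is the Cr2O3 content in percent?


Cr2O3% = 0.150 / 3.13 x 100
Cr2O3% = 4.79%


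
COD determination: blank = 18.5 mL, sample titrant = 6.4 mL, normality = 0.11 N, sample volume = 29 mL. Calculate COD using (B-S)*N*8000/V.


COD = (18.5 - 6.4) x 0.11 x 8000 / 29
COD = 12.1 x 0.11 x 8000 / 29
COD = 367.2 mg/L


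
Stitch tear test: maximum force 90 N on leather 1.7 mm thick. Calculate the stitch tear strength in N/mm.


Stitch tear strength = force / thickness
STS = 90 / 1.7 = 52.9 N/mm


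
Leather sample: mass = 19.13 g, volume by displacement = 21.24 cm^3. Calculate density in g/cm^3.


Density = mass / volume
Density = 19.13 / 21.24 = 0.901 g/cm^3


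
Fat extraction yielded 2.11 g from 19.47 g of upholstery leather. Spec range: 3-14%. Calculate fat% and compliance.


Fat content = 10.8%
Compliant: Yes


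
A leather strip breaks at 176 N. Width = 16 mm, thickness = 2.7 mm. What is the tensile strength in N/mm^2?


Cross-sectional area = 16 x 2.7 = 43.2 mm^2
Tensile strength = 176 / 43.2 = 4.07 N/mm^2


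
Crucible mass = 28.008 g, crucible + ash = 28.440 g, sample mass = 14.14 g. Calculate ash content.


Ash mass = 28.440 - 28.008 = 0.432 g
Ash% = 0.432 / 14.14 x 100 = 3.06%


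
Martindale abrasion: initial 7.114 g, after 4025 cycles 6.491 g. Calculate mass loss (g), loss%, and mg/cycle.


Mass loss = 0.623 g
Loss = 8.76%
Rate = 0.155 mg/cycle

Loss = 7.114 - 6.491 = 0.623 g
Loss% = 0.623 / 7.114 x 100 = 8.76%
Rate = 0.623 / 4025 x 1000 = 0.155 mg/cycle


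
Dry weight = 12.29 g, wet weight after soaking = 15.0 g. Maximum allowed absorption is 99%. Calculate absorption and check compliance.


Absorption = 22.1%
Compliant: Yes


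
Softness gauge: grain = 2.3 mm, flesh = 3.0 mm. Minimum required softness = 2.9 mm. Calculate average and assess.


Average softness = 2.65 mm
Meets requirement: No

Average = (2.3 + 3.0) / 2 = 2.65 mm
Minimum = 2.9 mm
Meets requirement: No


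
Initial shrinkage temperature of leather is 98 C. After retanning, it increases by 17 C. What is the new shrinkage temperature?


New Ts = 98 + 17 = 115 C


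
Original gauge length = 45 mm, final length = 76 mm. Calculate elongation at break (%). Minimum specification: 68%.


Elongation = 68.9%
Meets spec: Yes

Extension = 76 - 45 = 31 mm
Elongation = 31 / 45 x 100 = 68.9%
Minimum required: 68%
Meets specification: Yes


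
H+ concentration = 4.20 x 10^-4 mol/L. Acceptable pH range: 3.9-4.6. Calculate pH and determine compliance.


pH = 3.38
Compliant: No

pH = -log10(4.20 x 10^-4) = 3.38
Range: 3.9 to 4.6
Compliant: No


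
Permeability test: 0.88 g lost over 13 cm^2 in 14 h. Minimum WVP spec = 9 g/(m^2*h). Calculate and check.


WVP = 0.88 / (13 x 14) x 10000 = 48.35 g/(m^2*h)
Minimum: 9 g/(m^2*h)
Meets spec: Yes


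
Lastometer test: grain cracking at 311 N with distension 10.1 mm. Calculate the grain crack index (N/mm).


30.8 N/mm


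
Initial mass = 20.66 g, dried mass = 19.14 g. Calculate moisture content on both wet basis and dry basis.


Moisture lost = 20.66 - 19.14 = 1.52 g
Wet basis MC = 1.52 / 20.66 x 100 = 7.4%
Dry basis MC = 1.52 / 19.14 x 100 = 7.9%


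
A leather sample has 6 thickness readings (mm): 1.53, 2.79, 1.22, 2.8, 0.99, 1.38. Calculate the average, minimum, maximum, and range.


Average = 1.79 mm
Min = 0.99 mm
Max = 2.8 mm
Range = 1.81 mm

Sum = 10.71
Average = 10.71 / 6 = 1.79 mm
Minimum = 0.99 mm
Maximum = 2.8 mm
Range = 2.8 - 0.99 = 1.81 mm


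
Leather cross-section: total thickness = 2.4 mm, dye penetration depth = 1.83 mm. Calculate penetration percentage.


Penetration% = 1.83 / 2.4 x 100
Penetration = 76.3%


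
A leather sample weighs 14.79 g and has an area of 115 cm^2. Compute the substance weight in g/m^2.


Substance weight = mass / area x 10000
SW = 14.79 / 115 x 10000
SW = 1286.1 g/m^2


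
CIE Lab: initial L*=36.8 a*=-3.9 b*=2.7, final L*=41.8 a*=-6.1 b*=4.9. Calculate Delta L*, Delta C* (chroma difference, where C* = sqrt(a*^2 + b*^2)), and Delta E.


Delta L* = 41.8 - 36.8 = 5.0
C1* = sqrt((-3.9)^2 + (2.7)^2) = 4.743
C2* = sqrt((-6.1)^2 + (4.9)^2) = 7.824
Delta C* = 7.824 - 4.743 = 3.08
Delta E = sqrt((5.0)^2 + (-2.2)^2 + (2.2)^2) = 5.89


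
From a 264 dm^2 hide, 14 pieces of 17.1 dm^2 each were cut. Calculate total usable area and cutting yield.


Total usable = 14 x 17.1 = 239.4 dm^2
Yield = 239.4 / 264 x 100 = 90.7%


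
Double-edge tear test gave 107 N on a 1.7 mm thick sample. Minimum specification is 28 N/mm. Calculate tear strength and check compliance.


Tear strength = 107 / 1.7 = 62.9 N/mm
Required minimum = 28 N/mm
Compliant: Yes


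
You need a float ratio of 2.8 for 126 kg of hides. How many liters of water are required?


Water = hide weight x target ratio
Water = 126 x 2.8 = 352.8 L


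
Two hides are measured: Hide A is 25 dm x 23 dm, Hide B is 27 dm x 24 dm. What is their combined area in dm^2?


Hide A area = 25 x 23 = 575 dm^2
Hide B area = 27 x 24 = 648 dm^2
Total = 575 + 648 = 1223 dm^2


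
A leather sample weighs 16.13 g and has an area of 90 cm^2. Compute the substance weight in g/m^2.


1792.2 g/m^2


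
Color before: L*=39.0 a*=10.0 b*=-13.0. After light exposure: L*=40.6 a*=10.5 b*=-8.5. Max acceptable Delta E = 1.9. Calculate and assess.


Delta E = 4.80
Passes: No


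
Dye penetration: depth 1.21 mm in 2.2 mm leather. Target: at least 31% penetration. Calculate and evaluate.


Penetration = 55.0%
Meets target: Yes

Penetration = 1.21 / 2.2 x 100 = 55.0%
Target: 31%
Meets target: Yes


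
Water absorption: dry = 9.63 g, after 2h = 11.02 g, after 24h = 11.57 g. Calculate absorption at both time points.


WA (2h) = (11.02 - 9.63) / 9.63 x 100 = 14.4%
WA (24h) = (11.57 - 9.63) / 9.63 x 100 = 20.1%


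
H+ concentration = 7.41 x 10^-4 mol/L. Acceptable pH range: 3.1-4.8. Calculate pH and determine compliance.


pH = 3.13
Compliant: Yes

pH = -log10(7.41 x 10^-4) = 3.13
Range: 3.1 to 4.8
Compliant: Yes


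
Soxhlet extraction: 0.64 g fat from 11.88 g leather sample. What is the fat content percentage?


5.4%

Fat content = 0.64 / 11.88 x 100
Fat = 5.4%


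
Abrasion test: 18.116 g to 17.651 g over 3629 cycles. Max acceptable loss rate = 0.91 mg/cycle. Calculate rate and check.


Loss = 18.116 - 17.651 = 0.465 g
Rate = 0.465 g / 3629 cycles x 1000 = 0.128 mg/cycle
Max = 0.91 mg/cycle
Passes: Yes


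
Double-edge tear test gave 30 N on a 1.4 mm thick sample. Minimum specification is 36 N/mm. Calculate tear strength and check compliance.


Tear strength = 21.4 N/mm
Compliant: No


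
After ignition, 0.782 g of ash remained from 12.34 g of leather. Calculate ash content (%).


6.34%

Ash% = 0.782 / 12.34 x 100
Ash% = 6.34%


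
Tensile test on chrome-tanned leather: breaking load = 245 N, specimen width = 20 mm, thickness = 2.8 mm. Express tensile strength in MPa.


Cross-section = 20 x 2.8 = 56.0 mm^2
TS = 245 / 56.0 = 4.38 MPa
(1 N/mm^2 = 1 MPa)


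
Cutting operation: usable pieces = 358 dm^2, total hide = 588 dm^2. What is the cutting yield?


Yield = usable / total x 100
Yield = 358 / 588 x 100 = 60.9%


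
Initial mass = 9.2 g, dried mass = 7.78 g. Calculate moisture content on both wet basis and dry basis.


Moisture lost = 9.2 - 7.78 = 1.42 g
Wet basis MC = 1.42 / 9.2 x 100 = 15.4%
Dry basis MC = 1.42 / 7.78 x 100 = 18.3%


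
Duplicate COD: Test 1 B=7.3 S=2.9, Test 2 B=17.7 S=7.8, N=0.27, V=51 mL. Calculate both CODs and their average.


COD1 = (7.3 - 2.9) x 0.27 x 8000 / 51 = 186.4 mg/L
COD2 = (17.7 - 7.8) x 0.27 x 8000 / 51 = 419.3 mg/L
Average = (186.4 + 419.3) / 2 = 302.9 mg/L


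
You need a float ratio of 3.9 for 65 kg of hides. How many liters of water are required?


Water = hide weight x target ratio
Water = 65 x 3.9 = 253.5 L


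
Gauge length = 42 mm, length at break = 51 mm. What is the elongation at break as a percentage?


21.4%

Extension = 51 - 42 = 9 mm
Elongation = 9 / 42 x 100 = 21.4%


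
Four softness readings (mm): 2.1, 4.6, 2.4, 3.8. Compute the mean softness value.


3.23 mm


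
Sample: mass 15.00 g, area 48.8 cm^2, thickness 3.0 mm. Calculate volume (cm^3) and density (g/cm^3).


Volume = 14.640 cm^3
Density = 1.025 g/cm^3


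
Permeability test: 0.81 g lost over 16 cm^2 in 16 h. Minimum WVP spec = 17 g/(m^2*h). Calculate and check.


WVP = 31.64 g/(m^2*h)
Meets specification: Yes

WVP = 0.81 / (16 x 16) x 10000 = 31.64 g/(m^2*h)
Minimum: 17 g/(m^2*h)
Meets spec: Yes


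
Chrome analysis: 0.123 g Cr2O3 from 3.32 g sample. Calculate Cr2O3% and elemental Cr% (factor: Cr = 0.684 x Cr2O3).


Cr2O3 = 3.70%
Cr = 2.53%


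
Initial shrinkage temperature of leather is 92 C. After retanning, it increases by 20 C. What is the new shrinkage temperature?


New Ts = 92 + 20 = 112 C


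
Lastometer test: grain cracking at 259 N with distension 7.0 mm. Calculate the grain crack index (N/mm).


Grain crack index = force / distension
Index = 259 / 7.0 = 37.0 N/mm


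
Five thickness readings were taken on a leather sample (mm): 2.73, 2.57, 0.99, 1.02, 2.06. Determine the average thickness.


1.87 mm


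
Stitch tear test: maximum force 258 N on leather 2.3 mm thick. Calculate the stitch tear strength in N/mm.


Stitch tear strength = force / thickness
STS = 258 / 2.3 = 112.2 N/mm


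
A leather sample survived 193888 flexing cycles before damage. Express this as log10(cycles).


log10(193888) = 5.29


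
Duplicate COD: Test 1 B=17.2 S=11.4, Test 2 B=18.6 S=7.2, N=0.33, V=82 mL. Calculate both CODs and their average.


COD1 = 186.7 mg/L
COD2 = 367.0 mg/L
Average = 276.9 mg/L

COD1 = (17.2 - 11.4) x 0.33 x 8000 / 82 = 186.7 mg/L
COD2 = (18.6 - 7.2) x 0.33 x 8000 / 82 = 367.0 mg/L
Average = (186.7 + 367.0) / 2 = 276.9 mg/L


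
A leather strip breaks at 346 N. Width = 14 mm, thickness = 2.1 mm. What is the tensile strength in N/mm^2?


11.77 N/mm^2

Cross-sectional area = 14 x 2.1 = 29.4 mm^2
Tensile strength = 346 / 29.4 = 11.77 N/mm^2


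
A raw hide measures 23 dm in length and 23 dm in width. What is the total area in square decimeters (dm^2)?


Area = length x width
Area = 23 x 23 = 529 dm^2


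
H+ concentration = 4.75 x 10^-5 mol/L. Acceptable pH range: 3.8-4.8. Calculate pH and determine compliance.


pH = -log10(4.75 x 10^-5) = 4.32
Range: 3.8 to 4.8
Compliant: Yes


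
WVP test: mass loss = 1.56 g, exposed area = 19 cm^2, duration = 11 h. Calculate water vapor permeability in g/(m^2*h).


74.64 g/(m^2*h)

WVP = mass_loss / (area x time) x 10000
WVP = 1.56 / (19 x 11) x 10000
WVP = 1.56 / 209 x 10000 = 74.64 g/(m^2*h)


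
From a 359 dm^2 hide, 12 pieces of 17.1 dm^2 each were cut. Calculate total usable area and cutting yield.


Usable area = 205.2 dm^2
Yield = 57.2%

Total usable = 12 x 17.1 = 205.2 dm^2
Yield = 205.2 / 359 x 100 = 57.2%


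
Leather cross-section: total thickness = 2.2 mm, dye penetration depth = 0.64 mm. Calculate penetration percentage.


29.1%

Penetration% = 0.64 / 2.2 x 100
Penetration = 29.1%


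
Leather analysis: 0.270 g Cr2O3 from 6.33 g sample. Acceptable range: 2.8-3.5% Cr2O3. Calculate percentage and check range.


Cr2O3 = 4.27%
Within range: No


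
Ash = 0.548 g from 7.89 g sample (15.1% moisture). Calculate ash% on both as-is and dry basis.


As-is ash% = 0.548 / 7.89 x 100 = 6.95%
Dry mass = 7.89 x (100 - 15.1) / 100 = 6.69861 g
Dry-basis ash% = 0.548 / 6.69861 x 100 = 8.18%


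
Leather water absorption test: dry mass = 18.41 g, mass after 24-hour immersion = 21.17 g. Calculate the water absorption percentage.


Water absorbed = 21.17 - 18.41 = 2.76 g
WA% = 2.76 / 18.41 x 100 = 15.0%


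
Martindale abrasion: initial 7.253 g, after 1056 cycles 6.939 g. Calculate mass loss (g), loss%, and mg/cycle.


Mass loss = 0.314 g
Loss = 4.33%
Rate = 0.297 mg/cycle

Loss = 7.253 - 6.939 = 0.314 g
Loss% = 0.314 / 7.253 x 100 = 4.33%
Rate = 0.314 / 1056 x 1000 = 0.297 mg/cycle


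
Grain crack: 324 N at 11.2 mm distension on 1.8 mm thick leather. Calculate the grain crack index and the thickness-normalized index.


Crack index = 324 / 11.2 = 28.9 N/mm
Normalized = 28.9 / 1.8 = 16.1 N/mm per mm


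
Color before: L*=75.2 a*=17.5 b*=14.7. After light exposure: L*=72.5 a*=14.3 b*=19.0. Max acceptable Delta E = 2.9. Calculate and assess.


dL = -2.7, da = -3.2, db = 4.3
dE = sqrt((-2.7)^2 + (-3.2)^2 + (4.3)^2) = 6.00
Max = 2.9
Passes: No


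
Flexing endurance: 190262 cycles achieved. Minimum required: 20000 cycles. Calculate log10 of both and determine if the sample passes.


log10(190262) = 5.28
log10(20000) = 4.30
Passes: Yes


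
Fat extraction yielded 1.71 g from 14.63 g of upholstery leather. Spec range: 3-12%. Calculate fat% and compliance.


Fat content = 11.7%
Compliant: Yes

Fat% = 1.71 / 14.63 x 100 = 11.7%
Spec range: 3-12%
Compliant: Yes


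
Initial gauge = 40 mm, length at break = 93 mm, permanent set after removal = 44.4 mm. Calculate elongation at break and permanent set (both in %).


Elongation at break = (93 - 40) / 40 x 100 = 132.5%
Permanent set = (44.4 - 40) / 40 x 100 = 11.0%


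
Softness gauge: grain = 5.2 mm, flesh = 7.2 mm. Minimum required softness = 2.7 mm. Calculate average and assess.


Average = (5.2 + 7.2) / 2 = 6.20 mm
Minimum = 2.7 mm
Meets requirement: Yes


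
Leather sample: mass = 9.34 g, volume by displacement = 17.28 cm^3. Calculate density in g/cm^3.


Density = mass / volume
Density = 9.34 / 17.28 = 0.541 g/cm^3


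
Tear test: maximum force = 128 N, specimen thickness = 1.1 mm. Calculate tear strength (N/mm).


Tear strength = force / thickness
Tear = 128 / 1.1 = 116.4 N/mm


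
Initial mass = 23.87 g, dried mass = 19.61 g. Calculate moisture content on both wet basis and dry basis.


Moisture lost = 23.87 - 19.61 = 4.26 g
Wet basis MC = 4.26 / 23.87 x 100 = 17.8%
Dry basis MC = 4.26 / 19.61 x 100 = 21.7%


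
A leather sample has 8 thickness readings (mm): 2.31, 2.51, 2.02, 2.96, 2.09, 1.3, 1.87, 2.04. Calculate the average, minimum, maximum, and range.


Average = 2.14 mm
Min = 1.3 mm
Max = 2.96 mm
Range = 1.66 mm

Sum = 17.10
Average = 17.10 / 8 = 2.14 mm
Minimum = 1.3 mm
Maximum = 2.96 mm
Range = 2.96 - 1.3 = 1.66 mm


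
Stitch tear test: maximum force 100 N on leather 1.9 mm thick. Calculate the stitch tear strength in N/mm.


Stitch tear strength = force / thickness
STS = 100 / 1.9 = 52.6 N/mm


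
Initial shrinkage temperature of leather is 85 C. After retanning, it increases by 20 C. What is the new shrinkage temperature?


105 C

New Ts = 85 + 20 = 105 C


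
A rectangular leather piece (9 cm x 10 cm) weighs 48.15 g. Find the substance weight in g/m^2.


5350.0 g/m^2


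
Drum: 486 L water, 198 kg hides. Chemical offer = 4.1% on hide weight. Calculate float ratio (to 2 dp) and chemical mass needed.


Float ratio = 486 / 198 = 2.45
Chemical = 198 x 4.1 / 100 = 8.118 kg


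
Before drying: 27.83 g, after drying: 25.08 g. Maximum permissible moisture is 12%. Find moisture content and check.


MC = (27.83 - 25.08) / 27.83 x 100 = 9.9%
Maximum: 12%
Acceptable: Yes


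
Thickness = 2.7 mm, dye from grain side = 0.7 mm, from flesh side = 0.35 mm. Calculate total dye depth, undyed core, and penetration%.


Total dyed = 0.7 + 0.35 = 1.05 mm
Undyed core = 2.7 - 1.05 = 1.65 mm
Penetration = 1.05 / 2.7 x 100 = 38.9%


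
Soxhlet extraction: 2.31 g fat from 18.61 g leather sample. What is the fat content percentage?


Fat content = 2.31 / 18.61 x 100
Fat = 12.4%


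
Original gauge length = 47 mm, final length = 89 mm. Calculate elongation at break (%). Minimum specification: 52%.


Extension = 89 - 47 = 42 mm
Elongation = 42 / 47 x 100 = 89.4%
Minimum required: 52%
Meets specification: Yes


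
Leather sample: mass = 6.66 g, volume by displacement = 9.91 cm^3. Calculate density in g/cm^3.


Density = mass / volume
Density = 6.66 / 9.91 = 0.672 g/cm^3


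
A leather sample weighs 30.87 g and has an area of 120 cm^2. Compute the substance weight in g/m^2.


2572.5 g/m^2

Substance weight = mass / area x 10000
SW = 30.87 / 120 x 10000
SW = 2572.5 g/m^2


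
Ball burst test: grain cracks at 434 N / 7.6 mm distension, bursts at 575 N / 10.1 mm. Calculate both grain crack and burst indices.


Crack index = 57.1 N/mm
Burst index = 56.9 N/mm

Crack index = 434 / 7.6 = 57.1 N/mm
Burst index = 575 / 10.1 = 56.9 N/mm


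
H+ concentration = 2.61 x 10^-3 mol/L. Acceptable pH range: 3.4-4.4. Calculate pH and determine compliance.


pH = 2.58
Compliant: No


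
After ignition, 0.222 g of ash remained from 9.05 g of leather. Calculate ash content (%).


2.45%

Ash% = 0.222 / 9.05 x 100
Ash% = 2.45%


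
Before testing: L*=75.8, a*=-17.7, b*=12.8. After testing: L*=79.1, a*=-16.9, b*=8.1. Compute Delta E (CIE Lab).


Delta E = 5.80


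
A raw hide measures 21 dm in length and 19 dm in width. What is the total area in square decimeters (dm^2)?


Area = length x width
Area = 21 x 19 = 399 dm^2


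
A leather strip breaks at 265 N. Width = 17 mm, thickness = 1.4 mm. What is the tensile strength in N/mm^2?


11.13 N/mm^2

Cross-sectional area = 17 x 1.4 = 23.8 mm^2
Tensile strength = 265 / 23.8 = 11.13 N/mm^2


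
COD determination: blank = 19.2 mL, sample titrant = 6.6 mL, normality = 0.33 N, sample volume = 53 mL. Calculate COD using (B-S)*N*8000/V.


627.6 mg/L

COD = (19.2 - 6.6) x 0.33 x 8000 / 53
COD = 12.6 x 0.33 x 8000 / 53
COD = 627.6 mg/L


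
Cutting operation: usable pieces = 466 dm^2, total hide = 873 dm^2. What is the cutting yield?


53.4%

Yield = usable / total x 100
Yield = 466 / 873 x 100 = 53.4%


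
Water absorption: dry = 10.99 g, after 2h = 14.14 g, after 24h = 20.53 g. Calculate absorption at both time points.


WA (2h) = (14.14 - 10.99) / 10.99 x 100 = 28.7%
WA (24h) = (20.53 - 10.99) / 10.99 x 100 = 86.8%


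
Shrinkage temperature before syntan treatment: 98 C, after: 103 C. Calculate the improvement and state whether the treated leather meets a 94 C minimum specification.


Improvement = 5 C
Meets 94 C spec: Yes

Improvement = 103 - 98 = 5 C
Spec check: 103 C >= 94 C? Yes


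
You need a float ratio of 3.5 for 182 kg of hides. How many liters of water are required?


637.0 L

Water = hide weight x target ratio
Water = 182 x 3.5 = 637.0 L


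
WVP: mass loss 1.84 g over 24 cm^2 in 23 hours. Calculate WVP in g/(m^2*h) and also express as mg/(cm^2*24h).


WVP = 33.33 g/(m^2*h)
Daily rate = 80.00 mg/(cm^2*24h)


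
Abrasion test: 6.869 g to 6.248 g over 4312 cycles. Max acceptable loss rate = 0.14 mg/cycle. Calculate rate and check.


Rate = 0.144 mg/cycle
Passes: No


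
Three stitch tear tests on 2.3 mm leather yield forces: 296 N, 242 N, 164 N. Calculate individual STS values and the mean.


STS1 = 128.7 N/mm
STS2 = 105.2 N/mm
STS3 = 71.3 N/mm
Mean = 101.7 N/mm

STS1 = 296 / 2.3 = 128.7 N/mm
STS2 = 242 / 2.3 = 105.2 N/mm
STS3 = 164 / 2.3 = 71.3 N/mm
Mean = (128.7 + 105.2 + 71.3) / 3 = 101.7 N/mm


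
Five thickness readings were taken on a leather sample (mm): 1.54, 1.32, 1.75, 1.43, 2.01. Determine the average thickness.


1.61 mm

Sum = 1.54 + 1.32 + 1.75 + 1.43 + 2.01 = 8.05
Average = 8.05 / 5 = 1.61 mm


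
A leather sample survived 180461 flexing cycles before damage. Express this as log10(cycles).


log10(180461) = 5.26


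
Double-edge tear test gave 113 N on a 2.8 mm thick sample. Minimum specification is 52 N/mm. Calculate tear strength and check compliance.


Tear strength = 40.4 N/mm
Compliant: No

Tear strength = 113 / 2.8 = 40.4 N/mm
Required minimum = 52 N/mm
Compliant: No


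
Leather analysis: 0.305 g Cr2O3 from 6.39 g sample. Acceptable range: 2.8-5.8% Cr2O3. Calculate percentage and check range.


Cr2O3% = 0.305 / 6.39 x 100 = 4.77%
Acceptable range: 2.8 to 5.8%
Within range: Yes


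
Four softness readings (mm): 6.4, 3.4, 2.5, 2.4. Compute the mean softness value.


Sum = 6.4 + 3.4 + 2.5 + 2.4
Mean = 14.7 / 4 = 3.68 mm


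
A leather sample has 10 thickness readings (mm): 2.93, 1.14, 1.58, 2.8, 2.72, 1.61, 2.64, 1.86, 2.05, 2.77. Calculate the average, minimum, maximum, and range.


Average = 2.21 mm
Min = 1.14 mm
Max = 2.93 mm
Range = 1.79 mm

Sum = 22.10
Average = 22.10 / 10 = 2.21 mm
Minimum = 1.14 mm
Maximum = 2.93 mm
Range = 2.93 - 1.14 = 1.79 mm


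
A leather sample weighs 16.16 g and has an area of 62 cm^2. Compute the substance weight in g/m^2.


2606.5 g/m^2


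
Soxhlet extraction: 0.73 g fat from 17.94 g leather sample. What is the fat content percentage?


Fat content = 0.73 / 17.94 x 100
Fat = 4.1%


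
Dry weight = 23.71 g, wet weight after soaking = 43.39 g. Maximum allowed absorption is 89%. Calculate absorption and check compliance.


WA = (43.39 - 23.71) / 23.71 x 100 = 83.0%
Maximum allowed: 89%
Compliant: Yes


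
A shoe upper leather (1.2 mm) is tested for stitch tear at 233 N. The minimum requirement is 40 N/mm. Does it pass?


STS = 194.2 N/mm
Passes: Yes

STS = 233 / 1.2 = 194.2 N/mm
Minimum required: 40 N/mm
Passes: Yes


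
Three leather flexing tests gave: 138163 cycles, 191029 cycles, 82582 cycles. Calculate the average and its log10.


Average = 137258 cycles
log10 = 5.14

Average = (138163 + 191029 + 82582) / 3 = 137258 cycles
log10(137258) = 5.14


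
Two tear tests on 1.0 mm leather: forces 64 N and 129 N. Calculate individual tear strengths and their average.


Tear 1 = 64.0 N/mm
Tear 2 = 129.0 N/mm
Average = 96.5 N/mm


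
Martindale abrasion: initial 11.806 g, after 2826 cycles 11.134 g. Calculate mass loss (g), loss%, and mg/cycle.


Mass loss = 0.672 g
Loss = 5.69%
Rate = 0.238 mg/cycle

Loss = 11.806 - 11.134 = 0.672 g
Loss% = 0.672 / 11.806 x 100 = 5.69%
Rate = 0.672 / 2826 x 1000 = 0.238 mg/cycle


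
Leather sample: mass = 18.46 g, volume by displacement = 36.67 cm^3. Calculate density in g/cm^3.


0.503 g/cm^3

Density = mass / volume
Density = 18.46 / 36.67 = 0.503 g/cm^3


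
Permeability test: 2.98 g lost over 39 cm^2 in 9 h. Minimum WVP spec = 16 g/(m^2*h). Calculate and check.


WVP = 2.98 / (39 x 9) x 10000 = 84.90 g/(m^2*h)
Minimum: 16 g/(m^2*h)
Meets spec: Yes


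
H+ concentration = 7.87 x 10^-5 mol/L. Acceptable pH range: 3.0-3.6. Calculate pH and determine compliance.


pH = 4.10
Compliant: No

pH = -log10(7.87 x 10^-5) = 4.10
Range: 3.0 to 3.6
Compliant: No


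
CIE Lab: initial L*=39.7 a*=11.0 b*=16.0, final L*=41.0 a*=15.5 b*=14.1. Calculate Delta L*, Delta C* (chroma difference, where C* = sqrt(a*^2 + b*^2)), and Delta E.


Delta L* = 41.0 - 39.7 = 1.3
C1* = sqrt((11.0)^2 + (16.0)^2) = 19.416
C2* = sqrt((15.5)^2 + (14.1)^2) = 20.954
Delta C* = 20.954 - 19.416 = 1.54
Delta E = sqrt((1.3)^2 + (4.5)^2 + (-1.9)^2) = 5.05


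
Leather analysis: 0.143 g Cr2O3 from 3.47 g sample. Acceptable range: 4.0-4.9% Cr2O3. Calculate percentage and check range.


Cr2O3% = 0.143 / 3.47 x 100 = 4.12%
Acceptable range: 4.0 to 4.9%
Within range: Yes


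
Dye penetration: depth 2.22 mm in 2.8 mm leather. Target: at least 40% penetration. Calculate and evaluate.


Penetration = 2.22 / 2.8 x 100 = 79.3%
Target: 40%
Meets target: Yes


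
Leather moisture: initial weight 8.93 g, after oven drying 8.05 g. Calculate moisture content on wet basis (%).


Moisture = 8.93 - 8.05 = 0.88 g
MC = 0.88 / 8.93 x 100 = 9.9%


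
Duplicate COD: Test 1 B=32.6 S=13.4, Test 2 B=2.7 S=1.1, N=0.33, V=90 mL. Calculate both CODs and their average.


COD1 = 563.2 mg/L
COD2 = 46.9 mg/L
Average = 305.1 mg/L


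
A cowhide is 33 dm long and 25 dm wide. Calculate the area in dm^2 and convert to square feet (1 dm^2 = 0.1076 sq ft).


Area = 33 x 25 = 825 dm^2
Conversion: 825 x 0.1076 = 88.77 sq ft


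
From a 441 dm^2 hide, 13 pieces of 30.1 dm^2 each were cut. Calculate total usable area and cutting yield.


Usable area = 391.3 dm^2
Yield = 88.7%


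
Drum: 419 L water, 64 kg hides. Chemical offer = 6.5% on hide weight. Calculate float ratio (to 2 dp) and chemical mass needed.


Float ratio = 419 / 64 = 6.55
Chemical = 64 x 6.5 / 100 = 4.16 kg


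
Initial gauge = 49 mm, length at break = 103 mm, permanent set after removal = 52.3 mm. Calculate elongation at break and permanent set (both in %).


Elongation at break = 110.2%
Permanent set = 6.7%

Elongation at break = (103 - 49) / 49 x 100 = 110.2%
Permanent set = (52.3 - 49) / 49 x 100 = 6.7%


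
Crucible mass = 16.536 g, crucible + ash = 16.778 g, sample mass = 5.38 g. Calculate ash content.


Ash mass = 16.778 - 16.536 = 0.242 g
Ash% = 0.242 / 5.38 x 100 = 4.50%


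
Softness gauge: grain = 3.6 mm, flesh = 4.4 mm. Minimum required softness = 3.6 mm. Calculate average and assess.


Average = (3.6 + 4.4) / 2 = 4.00 mm
Minimum = 3.6 mm
Meets requirement: Yes


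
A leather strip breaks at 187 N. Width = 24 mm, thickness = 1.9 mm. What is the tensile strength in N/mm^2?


4.10 N/mm^2

Cross-sectional area = 24 x 1.9 = 45.6 mm^2
Tensile strength = 187 / 45.6 = 4.10 N/mm^2


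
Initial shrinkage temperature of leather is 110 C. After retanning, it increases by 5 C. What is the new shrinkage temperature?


115 C


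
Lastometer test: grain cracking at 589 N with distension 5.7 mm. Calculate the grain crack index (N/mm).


Grain crack index = force / distension
Index = 589 / 5.7 = 103.3 N/mm


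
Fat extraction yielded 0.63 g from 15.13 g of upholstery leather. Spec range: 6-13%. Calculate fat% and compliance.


Fat content = 4.2%
Compliant: No

Fat% = 0.63 / 15.13 x 100 = 4.2%
Spec range: 6-13%
Compliant: No


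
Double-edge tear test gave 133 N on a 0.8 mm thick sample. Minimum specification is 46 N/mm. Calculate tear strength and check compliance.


Tear strength = 133 / 0.8 = 166.3 N/mm
Required minimum = 46 N/mm
Compliant: Yes


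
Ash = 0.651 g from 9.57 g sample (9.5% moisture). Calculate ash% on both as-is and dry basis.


As-is ash% = 0.651 / 9.57 x 100 = 6.80%
Dry mass = 9.57 x (100 - 9.5) / 100 = 8.66085 g
Dry-basis ash% = 0.651 / 8.66085 x 100 = 7.52%


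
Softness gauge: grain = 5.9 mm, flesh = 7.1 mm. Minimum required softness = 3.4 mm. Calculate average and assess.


Average softness = 6.50 mm
Meets requirement: Yes


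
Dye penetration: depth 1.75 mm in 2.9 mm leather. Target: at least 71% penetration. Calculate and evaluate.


Penetration = 60.3%
Meets target: No

Penetration = 1.75 / 2.9 x 100 = 60.3%
Target: 71%
Meets target: No


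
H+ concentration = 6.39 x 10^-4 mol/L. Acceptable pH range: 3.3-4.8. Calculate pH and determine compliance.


pH = -log10(6.39 x 10^-4) = 3.19
Range: 3.3 to 4.8
Compliant: No


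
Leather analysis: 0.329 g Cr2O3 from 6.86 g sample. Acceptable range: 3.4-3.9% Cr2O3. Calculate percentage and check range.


Cr2O3% = 0.329 / 6.86 x 100 = 4.80%
Acceptable range: 3.4 to 3.9%
Within range: No


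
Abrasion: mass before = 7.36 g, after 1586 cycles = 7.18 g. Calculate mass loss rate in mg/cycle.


0.113 mg/cycle

Mass loss = 7.36 - 7.18 = 0.180 g
Rate = 0.180 / 1586 x 1000 = 0.113 mg/cycle


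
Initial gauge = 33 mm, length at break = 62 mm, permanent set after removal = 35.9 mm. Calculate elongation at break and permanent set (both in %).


Elongation at break = 87.9%
Permanent set = 8.8%

Elongation at break = (62 - 33) / 33 x 100 = 87.9%
Permanent set = (35.9 - 33) / 33 x 100 = 8.8%


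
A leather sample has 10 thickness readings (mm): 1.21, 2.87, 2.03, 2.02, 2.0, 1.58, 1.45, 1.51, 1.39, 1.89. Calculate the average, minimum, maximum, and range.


Sum = 17.95
Average = 17.95 / 10 = 1.80 mm
Minimum = 1.21 mm
Maximum = 2.87 mm
Range = 2.87 - 1.21 = 1.66 mm


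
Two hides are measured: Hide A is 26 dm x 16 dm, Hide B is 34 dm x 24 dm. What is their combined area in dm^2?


1232 dm^2

Hide A area = 26 x 16 = 416 dm^2
Hide B area = 34 x 24 = 816 dm^2
Total = 416 + 816 = 1232 dm^2


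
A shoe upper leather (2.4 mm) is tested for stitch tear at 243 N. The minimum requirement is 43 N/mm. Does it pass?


STS = 243 / 2.4 = 101.3 N/mm
Minimum required: 43 N/mm
Passes: Yes


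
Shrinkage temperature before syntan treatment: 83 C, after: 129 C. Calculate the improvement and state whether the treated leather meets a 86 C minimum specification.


Improvement = 129 - 83 = 46 C
Spec check: 129 C >= 86 C? Yes


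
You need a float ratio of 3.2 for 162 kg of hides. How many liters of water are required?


Water = hide weight x target ratio
Water = 162 x 3.2 = 518.4 L


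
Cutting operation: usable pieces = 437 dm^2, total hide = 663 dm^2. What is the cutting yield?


65.9%


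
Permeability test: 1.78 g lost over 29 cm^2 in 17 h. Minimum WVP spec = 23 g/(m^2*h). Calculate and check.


WVP = 1.78 / (29 x 17) x 10000 = 36.11 g/(m^2*h)
Minimum: 23 g/(m^2*h)
Meets spec: Yes


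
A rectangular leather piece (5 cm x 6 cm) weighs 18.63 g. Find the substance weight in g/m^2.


6210.0 g/m^2

Area = 5 x 6 = 30 cm^2
SW = 18.63 / 30 x 10000 = 6210.0 g/m^2


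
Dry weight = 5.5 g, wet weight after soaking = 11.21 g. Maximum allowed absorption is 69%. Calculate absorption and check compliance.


Absorption = 103.8%
Compliant: No


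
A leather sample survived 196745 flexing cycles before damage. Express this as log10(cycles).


5.29

log10(196745) = 5.29


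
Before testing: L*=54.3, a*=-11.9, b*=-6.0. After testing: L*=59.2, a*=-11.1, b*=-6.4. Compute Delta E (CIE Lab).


Delta E = 4.98

dL = 59.2 - 54.3 = 4.9
da = -11.1 - (-11.9) = 0.8
db = -6.4 - (-6.0) = -0.4
dE = sqrt((4.9)^2 + (0.8)^2 + (-0.4)^2) = 4.98


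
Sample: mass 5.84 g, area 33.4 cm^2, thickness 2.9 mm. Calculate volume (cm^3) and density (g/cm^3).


Volume = 9.686 cm^3
Density = 0.603 g/cm^3

Thickness in cm = 2.9 / 10 = 0.29 cm
Volume = 33.4 x 0.29 = 9.686 cm^3
Density = 5.84 / 9.686 = 0.603 g/cm^3


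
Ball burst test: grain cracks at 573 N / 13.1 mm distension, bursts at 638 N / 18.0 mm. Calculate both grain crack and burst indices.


Crack index = 573 / 13.1 = 43.7 N/mm
Burst index = 638 / 18.0 = 35.4 N/mm


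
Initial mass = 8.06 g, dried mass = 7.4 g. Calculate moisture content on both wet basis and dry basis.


Wet basis = 8.2%
Dry basis = 8.9%

Moisture lost = 8.06 - 7.4 = 0.66 g
Wet basis MC = 0.66 / 8.06 x 100 = 8.2%
Dry basis MC = 0.66 / 7.4 x 100 = 8.9%


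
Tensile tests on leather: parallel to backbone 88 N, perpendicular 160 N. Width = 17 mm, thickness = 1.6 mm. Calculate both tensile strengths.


Parallel = 3.24 N/mm^2
Perpendicular = 5.88 N/mm^2


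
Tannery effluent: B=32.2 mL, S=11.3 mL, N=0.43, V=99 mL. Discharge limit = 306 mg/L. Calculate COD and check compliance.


COD = 726.2 mg/L
Compliant: No

COD = (32.2 - 11.3) x 0.43 x 8000 / 99 = 726.2 mg/L
Limit: 306 mg/L
Compliant: No


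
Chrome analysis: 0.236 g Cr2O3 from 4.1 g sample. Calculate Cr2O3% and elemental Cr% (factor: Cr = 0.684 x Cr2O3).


Cr2O3 = 5.76%
Cr = 3.94%

Cr2O3% = 0.236 / 4.1 x 100 = 5.76%
Cr% = 5.76 x 0.684 = 3.94%


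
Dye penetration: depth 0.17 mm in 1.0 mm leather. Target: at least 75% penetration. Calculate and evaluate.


Penetration = 17.0%
Meets target: No


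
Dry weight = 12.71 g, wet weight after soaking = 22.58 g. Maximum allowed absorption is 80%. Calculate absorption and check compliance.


WA = (22.58 - 12.71) / 12.71 x 100 = 77.7%
Maximum allowed: 80%
Compliant: Yes


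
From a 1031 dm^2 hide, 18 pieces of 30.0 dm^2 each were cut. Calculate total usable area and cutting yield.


Total usable = 18 x 30.0 = 540.0 dm^2
Yield = 540.0 / 1031 x 100 = 52.4%


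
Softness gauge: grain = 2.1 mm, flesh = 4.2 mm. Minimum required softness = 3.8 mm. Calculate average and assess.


Average = (2.1 + 4.2) / 2 = 3.15 mm
Minimum = 3.8 mm
Meets requirement: No


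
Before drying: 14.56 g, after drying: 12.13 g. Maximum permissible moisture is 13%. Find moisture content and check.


MC = (14.56 - 12.13) / 14.56 x 100 = 16.7%
Maximum: 13%
Acceptable: No


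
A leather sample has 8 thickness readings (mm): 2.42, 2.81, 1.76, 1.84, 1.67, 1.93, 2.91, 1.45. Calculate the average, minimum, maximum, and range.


Average = 2.10 mm
Min = 1.45 mm
Max = 2.91 mm
Range = 1.46 mm

Sum = 16.79
Average = 16.79 / 8 = 2.10 mm
Minimum = 1.45 mm
Maximum = 2.91 mm
Range = 2.91 - 1.45 = 1.46 mm


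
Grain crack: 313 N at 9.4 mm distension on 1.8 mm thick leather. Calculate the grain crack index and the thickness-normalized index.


Crack index = 33.3 N/mm
Normalized index = 18.5 N/mm per mm

Crack index = 313 / 9.4 = 33.3 N/mm
Normalized = 33.3 / 1.8 = 18.5 N/mm per mm


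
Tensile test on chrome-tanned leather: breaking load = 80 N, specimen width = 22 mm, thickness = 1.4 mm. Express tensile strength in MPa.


Cross-section = 22 x 1.4 = 30.8 mm^2
TS = 80 / 30.8 = 2.60 MPa
(1 N/mm^2 = 1 MPa)


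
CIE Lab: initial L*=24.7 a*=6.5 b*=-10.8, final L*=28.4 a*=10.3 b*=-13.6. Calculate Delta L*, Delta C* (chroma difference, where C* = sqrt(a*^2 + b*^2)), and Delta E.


Delta L* = 28.4 - 24.7 = 3.7
C1* = sqrt((6.5)^2 + (-10.8)^2) = 12.605
C2* = sqrt((10.3)^2 + (-13.6)^2) = 17.060
Delta C* = 17.060 - 12.605 = 4.46
Delta E = sqrt((3.7)^2 + (3.8)^2 + (-2.8)^2) = 6.00


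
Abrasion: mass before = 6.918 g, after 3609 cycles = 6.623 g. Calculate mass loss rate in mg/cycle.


0.082 mg/cycle

Mass loss = 6.918 - 6.623 = 0.295 g
Rate = 0.295 / 3609 x 1000 = 0.082 mg/cycle


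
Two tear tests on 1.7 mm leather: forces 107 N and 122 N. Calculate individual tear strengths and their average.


Tear 1 = 107 / 1.7 = 62.9 N/mm
Tear 2 = 122 / 1.7 = 71.8 N/mm
Average = (62.9 + 71.8) / 2 = 67.4 N/mm


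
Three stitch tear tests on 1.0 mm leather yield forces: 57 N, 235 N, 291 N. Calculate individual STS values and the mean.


STS1 = 57.0 N/mm
STS2 = 235.0 N/mm
STS3 = 291.0 N/mm
Mean = 194.3 N/mm


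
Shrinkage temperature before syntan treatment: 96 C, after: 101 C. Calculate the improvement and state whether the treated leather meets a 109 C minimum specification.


Improvement = 101 - 96 = 5 C
Spec check: 101 C >= 109 C? No
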